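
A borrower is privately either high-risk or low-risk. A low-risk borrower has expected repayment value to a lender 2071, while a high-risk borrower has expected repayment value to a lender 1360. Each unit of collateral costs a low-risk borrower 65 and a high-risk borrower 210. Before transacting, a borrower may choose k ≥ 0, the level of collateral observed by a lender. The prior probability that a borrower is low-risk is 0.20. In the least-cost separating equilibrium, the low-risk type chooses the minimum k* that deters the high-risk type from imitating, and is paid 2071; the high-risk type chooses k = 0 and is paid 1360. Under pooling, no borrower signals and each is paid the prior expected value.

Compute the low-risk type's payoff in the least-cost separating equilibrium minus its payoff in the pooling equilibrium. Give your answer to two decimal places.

348.73

Least-cost separating signal: k* solves 1360 = 2071 − 210·k*, so k* = (2071 − 1360)/210 ≈ 3.3857.
Low-risk type's separating payoff: 2071 − 65 × k* = 2071 − 65 × (2071 − 1360)/210 = 2071 − 46215/210 ≈ 1850.9286.
Pooling payoff: 0.20 × 2071 + 0.80 × 1360 = 1502.2.
Difference: 1850.9286 − 1502.2 = 348.7286, i.e. 348.73 to two decimal places.
The low-risk type prefers to separate.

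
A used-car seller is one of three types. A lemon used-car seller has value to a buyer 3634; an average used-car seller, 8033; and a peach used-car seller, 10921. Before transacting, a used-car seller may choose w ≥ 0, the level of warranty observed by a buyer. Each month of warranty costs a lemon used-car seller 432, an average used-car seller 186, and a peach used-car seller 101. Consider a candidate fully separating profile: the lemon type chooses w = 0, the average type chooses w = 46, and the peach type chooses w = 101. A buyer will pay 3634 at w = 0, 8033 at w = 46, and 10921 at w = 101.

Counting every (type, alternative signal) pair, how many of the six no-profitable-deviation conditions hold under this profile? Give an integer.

Average (own payoff 8033 − 186×46 = -523): to w=0 gives 3634 → profitable ✗; to w=101 gives 10921 − 186×101 = -7865 → no gain ✓.
Peach (own payoff 10921 − 101×101 = 720): to w=0 gives 3634 → profitable ✗; to w=46 gives 8033 − 101×46 = 3387 → profitable ✗.
Lemon (own payoff 3634): to w=46 gives 8033 − 432×46 = -11839 → no gain ✓; to w=101 gives 10921 − 432×101 = -32711 → no gain ✓.
3 of the 6 constraints hold; not an equilibrium.

3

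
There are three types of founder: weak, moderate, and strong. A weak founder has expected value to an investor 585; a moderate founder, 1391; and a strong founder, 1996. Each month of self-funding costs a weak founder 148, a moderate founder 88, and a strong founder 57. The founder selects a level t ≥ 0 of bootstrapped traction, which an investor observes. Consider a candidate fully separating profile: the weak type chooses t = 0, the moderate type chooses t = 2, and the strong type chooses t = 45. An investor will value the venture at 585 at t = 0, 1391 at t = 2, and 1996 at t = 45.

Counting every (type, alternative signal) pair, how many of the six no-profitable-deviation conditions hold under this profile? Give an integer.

Strong (own payoff 1996 − 57×45 = -569): to t=0 gives 585 → profitable ✗; to t=2 gives 1391 − 57×2 = 1277 → profitable ✗.
Moderate (own payoff 1391 − 88×2 = 1215): to t=0 gives 585 → no gain ✓; to t=45 gives 1996 − 88×45 = -1964 → no gain ✓.
Weak (own payoff 585): to t=2 gives 1391 − 148×2 = 1095 → profitable ✗; to t=45 gives 1996 − 148×45 = -4664 → no gain ✓.
3 of the 6 constraints hold; not an equilibrium.

3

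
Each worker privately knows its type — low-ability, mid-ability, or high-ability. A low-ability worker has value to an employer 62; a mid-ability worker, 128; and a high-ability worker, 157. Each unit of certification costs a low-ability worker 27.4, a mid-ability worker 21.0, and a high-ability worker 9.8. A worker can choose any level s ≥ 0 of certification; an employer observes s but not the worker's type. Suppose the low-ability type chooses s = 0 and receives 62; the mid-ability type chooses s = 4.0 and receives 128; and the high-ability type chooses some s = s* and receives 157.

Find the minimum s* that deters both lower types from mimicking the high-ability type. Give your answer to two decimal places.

5.38

Mid-ability type (on-path payoff 128 − 21.0×4.0 = 44) won't mimic when 44 ≥ 157 − 21.0·s*, i.e. s* ≥ 5.38.
Low-ability type (on-path payoff 62) won't mimic when 62 ≥ 157 − 27.4·s*, i.e. s* ≥ 3.47.
Both must hold, so s* = max(3.47, 5.38) = 5.38. The mid-ability type's constraint binds.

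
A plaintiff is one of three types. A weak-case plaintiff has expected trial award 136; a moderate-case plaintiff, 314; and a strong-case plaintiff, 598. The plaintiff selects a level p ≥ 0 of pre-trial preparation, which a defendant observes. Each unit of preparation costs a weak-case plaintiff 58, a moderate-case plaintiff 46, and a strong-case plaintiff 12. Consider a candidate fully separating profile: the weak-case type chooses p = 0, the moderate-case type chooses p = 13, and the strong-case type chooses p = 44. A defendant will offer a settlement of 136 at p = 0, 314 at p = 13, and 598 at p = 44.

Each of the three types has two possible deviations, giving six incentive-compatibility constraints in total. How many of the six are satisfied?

Weak-case (own payoff 136): to p=13 gives 314 − 58×13 = -440 → no gain ✓; to p=44 gives 598 − 58×44 = -1954 → no gain ✓.
Strong-case (own payoff 598 − 12×44 = 70): to p=0 gives 136 → profitable ✗; to p=13 gives 314 − 12×13 = 158 → profitable ✗.
Moderate-case (own payoff 314 − 46×13 = -284): to p=0 gives 136 → profitable ✗; to p=44 gives 598 − 46×44 = -1426 → no gain ✓.
3 of the 6 constraints hold; not an equilibrium.

3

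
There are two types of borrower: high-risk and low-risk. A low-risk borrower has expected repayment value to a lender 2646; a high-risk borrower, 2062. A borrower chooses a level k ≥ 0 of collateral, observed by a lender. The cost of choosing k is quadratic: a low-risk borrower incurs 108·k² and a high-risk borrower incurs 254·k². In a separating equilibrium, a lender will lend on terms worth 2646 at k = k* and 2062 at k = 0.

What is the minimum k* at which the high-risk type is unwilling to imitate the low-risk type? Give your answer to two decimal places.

The high-risk type at k = 0 receives 2062; imitating at k* yields 2646 − 254·k*².
Indifference: 2062 = 2646 − 254·k*², so k*² = (2646 − 2062) / 254 ≈ 2.2992.
k* = √2.2992 ≈ 1.52.

1.52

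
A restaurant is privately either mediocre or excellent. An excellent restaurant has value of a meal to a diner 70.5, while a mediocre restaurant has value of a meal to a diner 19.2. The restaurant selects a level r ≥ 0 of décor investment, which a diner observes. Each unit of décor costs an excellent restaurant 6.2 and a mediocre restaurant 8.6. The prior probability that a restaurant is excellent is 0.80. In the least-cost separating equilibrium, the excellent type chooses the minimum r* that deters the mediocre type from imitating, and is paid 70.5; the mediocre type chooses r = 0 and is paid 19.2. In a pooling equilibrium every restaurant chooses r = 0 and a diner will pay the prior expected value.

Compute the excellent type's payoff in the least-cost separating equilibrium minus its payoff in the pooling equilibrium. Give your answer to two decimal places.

-26.72

Least-cost separating signal: r* solves 19.2 = 70.5 − 8.6·r*, so r* = (70.5 − 19.2)/8.6 ≈ 5.9651.
Excellent type's separating payoff: 70.5 − 6.2 × r* = 70.5 − 6.2 × (70.5 − 19.2)/8.6 = 70.5 − 318.06/8.6 ≈ 33.5163.
Pooling payoff: 0.80 × 70.5 + 0.20 × 19.2 = 60.24.
Difference: 33.5163 − 60.24 = -26.7237, i.e. -26.72 to two decimal places.
The excellent type would prefer the pooling outcome.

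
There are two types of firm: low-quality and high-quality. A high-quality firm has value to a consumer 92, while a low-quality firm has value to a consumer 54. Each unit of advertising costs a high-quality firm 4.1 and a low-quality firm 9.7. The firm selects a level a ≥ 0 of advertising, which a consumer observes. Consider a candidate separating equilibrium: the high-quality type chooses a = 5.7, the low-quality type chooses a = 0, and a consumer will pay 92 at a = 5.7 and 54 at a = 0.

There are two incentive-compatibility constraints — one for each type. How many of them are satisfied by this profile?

2

Low-quality type: stay at 0 → 54; mimic → 92 − 9.7 × 5.7 = 36.71. IC holds (54 ≥ 36.71).
High-quality type: signal → 92 − 4.1 × 5.7 = 68.63; deviate to 0 → 54. IC holds (68.63 ≥ 54).
2 of 2 constraints hold, so this is a separating equilibrium.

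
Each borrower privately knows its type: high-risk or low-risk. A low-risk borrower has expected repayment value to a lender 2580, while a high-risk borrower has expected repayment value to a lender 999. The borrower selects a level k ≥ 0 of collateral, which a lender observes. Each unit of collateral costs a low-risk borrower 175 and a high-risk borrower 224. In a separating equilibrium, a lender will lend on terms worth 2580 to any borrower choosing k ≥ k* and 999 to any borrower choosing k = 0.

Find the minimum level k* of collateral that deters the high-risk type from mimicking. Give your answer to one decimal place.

7.1

A high-risk borrower choosing k = 0 receives 999.
Imitating at k* instead would pay 2580 at cost 224·k*, netting 2580 − 224·k*.
Indifference: 999 = 2580 − 224·k*, so k* = (2580 − 999) / 224 ≈ 7.1.
At k* the high-risk type's incentive constraint just binds; the low-risk type strictly prefers k* since its per-unit cost is lower.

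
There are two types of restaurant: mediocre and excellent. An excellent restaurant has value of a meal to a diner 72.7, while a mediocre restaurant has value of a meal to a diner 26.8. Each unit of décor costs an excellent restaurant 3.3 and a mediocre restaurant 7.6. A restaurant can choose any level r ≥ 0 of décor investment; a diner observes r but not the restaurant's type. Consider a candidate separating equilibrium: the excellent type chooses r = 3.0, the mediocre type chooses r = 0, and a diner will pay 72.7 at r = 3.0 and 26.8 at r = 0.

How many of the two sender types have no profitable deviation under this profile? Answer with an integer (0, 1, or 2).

Mediocre type: stay at 0 → 26.8; mimic → 72.7 − 7.6 × 3.0 = 49.9. IC fails (26.8 < 49.9).
Excellent type: signal → 72.7 − 3.3 × 3.0 = 62.8; deviate to 0 → 26.8. IC holds (62.8 ≥ 26.8).
1 of 2 constraints hold, so this profile is not an equilibrium.

1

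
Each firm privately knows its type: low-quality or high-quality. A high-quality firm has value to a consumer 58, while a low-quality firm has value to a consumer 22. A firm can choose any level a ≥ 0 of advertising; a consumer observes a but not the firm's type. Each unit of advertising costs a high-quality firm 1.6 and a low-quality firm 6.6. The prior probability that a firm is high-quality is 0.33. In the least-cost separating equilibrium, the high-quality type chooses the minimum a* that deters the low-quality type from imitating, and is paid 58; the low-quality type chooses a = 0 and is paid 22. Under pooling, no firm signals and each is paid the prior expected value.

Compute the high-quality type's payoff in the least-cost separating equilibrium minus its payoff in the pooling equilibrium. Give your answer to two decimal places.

Least-cost separating signal: a* solves 22 = 58 − 6.6·a*, so a* = (58 − 22)/6.6 ≈ 5.4545.
High-quality type's separating payoff: 58 − 1.6 × a* = 58 − 1.6 × (58 − 22)/6.6 = 58 − 57.6/6.6 ≈ 49.2727.
Pooling payoff: 0.33 × 58 + 0.67 × 22 = 33.88.
Difference: 49.2727 − 33.88 = 15.3927, i.e. 15.39 to two decimal places.
The high-quality type prefers to separate.

15.39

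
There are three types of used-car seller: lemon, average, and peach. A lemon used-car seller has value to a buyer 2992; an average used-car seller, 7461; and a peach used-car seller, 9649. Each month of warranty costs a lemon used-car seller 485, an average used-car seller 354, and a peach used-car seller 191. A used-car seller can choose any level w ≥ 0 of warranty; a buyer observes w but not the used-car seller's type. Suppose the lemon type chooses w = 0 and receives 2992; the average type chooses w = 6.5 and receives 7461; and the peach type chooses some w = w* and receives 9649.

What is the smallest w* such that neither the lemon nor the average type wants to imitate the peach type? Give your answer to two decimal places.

13.73

Lemon type (on-path payoff 2992) won't mimic when 2992 ≥ 9649 − 485·w*, i.e. w* ≥ 13.73.
Average type (on-path payoff 7461 − 354×6.5 = 5160) won't mimic when 5160 ≥ 9649 − 354·w*, i.e. w* ≥ 12.68.
Both must hold, so w* = max(13.73, 12.68) = 13.73. The lemon type's constraint binds.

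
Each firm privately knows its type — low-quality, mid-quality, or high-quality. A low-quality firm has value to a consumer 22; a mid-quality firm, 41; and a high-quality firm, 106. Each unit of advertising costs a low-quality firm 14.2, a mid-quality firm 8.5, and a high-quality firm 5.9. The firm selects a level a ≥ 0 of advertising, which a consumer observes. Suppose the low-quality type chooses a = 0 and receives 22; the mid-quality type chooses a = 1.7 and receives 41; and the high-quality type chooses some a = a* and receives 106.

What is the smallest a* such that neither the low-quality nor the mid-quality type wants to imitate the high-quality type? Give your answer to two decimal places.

Low-quality type (on-path payoff 22) won't mimic when 22 ≥ 106 − 14.2·a*, i.e. a* ≥ 5.92.
Mid-quality type (on-path payoff 41 − 8.5×1.7 = 26.55) won't mimic when 26.55 ≥ 106 − 8.5·a*, i.e. a* ≥ 9.35.
Both must hold, so a* = max(5.92, 9.35) = 9.35. The mid-quality type's constraint binds.

9.35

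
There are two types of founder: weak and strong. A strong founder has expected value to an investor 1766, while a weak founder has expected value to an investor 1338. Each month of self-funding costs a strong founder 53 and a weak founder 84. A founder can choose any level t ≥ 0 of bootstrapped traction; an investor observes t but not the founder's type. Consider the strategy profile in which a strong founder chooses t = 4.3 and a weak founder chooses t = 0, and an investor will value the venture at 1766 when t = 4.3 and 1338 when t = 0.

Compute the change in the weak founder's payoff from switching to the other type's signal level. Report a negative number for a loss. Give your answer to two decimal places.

Playing t = 0 the weak founder receives 1338.
Deviating to t = 4.3 brings payment 1766 at cost 84 × 4.3 = 361.2, netting 1404.8.
Gain from deviating: 1404.8 − 1338 = 66.80.
The gain is positive, so the weak type's incentive-compatibility constraint is violated — this profile is not a separating equilibrium.

66.80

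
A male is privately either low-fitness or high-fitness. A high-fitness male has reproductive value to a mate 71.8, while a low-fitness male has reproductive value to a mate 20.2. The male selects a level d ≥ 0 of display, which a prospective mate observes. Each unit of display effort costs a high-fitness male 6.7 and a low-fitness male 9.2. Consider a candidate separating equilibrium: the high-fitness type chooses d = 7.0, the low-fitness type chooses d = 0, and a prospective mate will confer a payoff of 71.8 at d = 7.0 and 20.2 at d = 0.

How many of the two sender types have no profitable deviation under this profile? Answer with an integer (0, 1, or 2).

2

Low-fitness type: stay at 0 → 20.2; mimic → 71.8 − 9.2 × 7.0 = 7.4. IC holds (20.2 ≥ 7.4).
High-fitness type: signal → 71.8 − 6.7 × 7.0 = 24.9; deviate to 0 → 20.2. IC holds (24.9 ≥ 20.2).
2 of 2 constraints hold, so this is a separating equilibrium.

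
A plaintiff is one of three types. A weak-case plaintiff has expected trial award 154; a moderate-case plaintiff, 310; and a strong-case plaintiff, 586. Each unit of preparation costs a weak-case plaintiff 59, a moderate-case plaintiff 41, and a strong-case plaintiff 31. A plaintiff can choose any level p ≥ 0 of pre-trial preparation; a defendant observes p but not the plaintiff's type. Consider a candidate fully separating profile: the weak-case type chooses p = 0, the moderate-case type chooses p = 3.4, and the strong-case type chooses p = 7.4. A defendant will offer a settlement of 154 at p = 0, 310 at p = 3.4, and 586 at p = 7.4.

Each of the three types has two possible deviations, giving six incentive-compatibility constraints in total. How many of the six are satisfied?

5

Weak-case (own payoff 154): to p=3.4 gives 310 − 59×3.4 = 109.4 → no gain ✓; to p=7.4 gives 586 − 59×7.4 = 149.4 → no gain ✓.
Strong-case (own payoff 586 − 31×7.4 = 356.6): to p=0 gives 154 → no gain ✓; to p=3.4 gives 310 − 31×3.4 = 204.6 → no gain ✓.
Moderate-case (own payoff 310 − 41×3.4 = 170.6): to p=0 gives 154 → no gain ✓; to p=7.4 gives 586 − 41×7.4 = 282.6 → profitable ✗.
5 of the 6 constraints hold; not an equilibrium.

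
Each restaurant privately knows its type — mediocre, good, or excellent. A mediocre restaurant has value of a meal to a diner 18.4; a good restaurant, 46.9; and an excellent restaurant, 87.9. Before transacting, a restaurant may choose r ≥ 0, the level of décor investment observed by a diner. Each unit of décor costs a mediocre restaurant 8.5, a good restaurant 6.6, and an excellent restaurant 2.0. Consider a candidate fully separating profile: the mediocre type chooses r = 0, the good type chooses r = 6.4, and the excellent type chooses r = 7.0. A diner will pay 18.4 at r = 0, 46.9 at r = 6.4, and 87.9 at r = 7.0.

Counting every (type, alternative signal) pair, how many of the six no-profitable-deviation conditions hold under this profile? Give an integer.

3

Mediocre (own payoff 18.4): to r=6.4 gives 46.9 − 8.5×6.4 = -7.5 → no gain ✓; to r=7.0 gives 87.9 − 8.5×7.0 = 28.4 → profitable ✗.
Excellent (own payoff 87.9 − 2.0×7.0 = 73.9): to r=0 gives 18.4 → no gain ✓; to r=6.4 gives 46.9 − 2.0×6.4 = 34.1 → no gain ✓.
Good (own payoff 46.9 − 6.6×6.4 = 4.66): to r=0 gives 18.4 → profitable ✗; to r=7.0 gives 87.9 − 6.6×7.0 = 41.7 → profitable ✗.
3 of the 6 constraints hold; not an equilibrium.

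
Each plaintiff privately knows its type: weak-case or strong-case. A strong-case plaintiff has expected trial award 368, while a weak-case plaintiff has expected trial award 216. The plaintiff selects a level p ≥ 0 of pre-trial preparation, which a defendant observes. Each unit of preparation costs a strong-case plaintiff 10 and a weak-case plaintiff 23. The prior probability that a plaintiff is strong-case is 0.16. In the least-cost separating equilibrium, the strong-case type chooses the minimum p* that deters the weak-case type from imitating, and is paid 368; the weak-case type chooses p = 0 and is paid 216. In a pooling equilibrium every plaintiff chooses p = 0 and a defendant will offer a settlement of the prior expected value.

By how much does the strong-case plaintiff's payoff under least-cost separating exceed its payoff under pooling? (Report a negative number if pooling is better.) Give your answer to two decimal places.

Least-cost separating signal: p* solves 216 = 368 − 23·p*, so p* = (368 − 216)/23 ≈ 6.6087.
Strong-case type's separating payoff: 368 − 10 × p* = 368 − 10 × (368 − 216)/23 = 368 − 1520/23 ≈ 301.9130.
Pooling payoff: 0.16 × 368 + 0.84 × 216 = 240.32.
Difference: 301.9130 − 240.32 = 61.593, i.e. 61.59 to two decimal places.
The strong-case type prefers to separate.

61.59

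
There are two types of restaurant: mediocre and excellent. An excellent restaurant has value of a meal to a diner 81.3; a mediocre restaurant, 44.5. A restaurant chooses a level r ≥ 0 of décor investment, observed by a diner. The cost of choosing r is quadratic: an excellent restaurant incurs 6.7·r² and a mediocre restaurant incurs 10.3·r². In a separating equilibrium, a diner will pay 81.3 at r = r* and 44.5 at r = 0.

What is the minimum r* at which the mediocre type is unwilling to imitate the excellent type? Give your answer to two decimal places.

1.89

The mediocre type at r = 0 receives 44.5; imitating at r* yields 81.3 − 10.3·r*².
Indifference: 44.5 = 81.3 − 10.3·r*², so r*² = (81.3 − 44.5) / 10.3 ≈ 3.5728.
r* = √3.5728 ≈ 1.89.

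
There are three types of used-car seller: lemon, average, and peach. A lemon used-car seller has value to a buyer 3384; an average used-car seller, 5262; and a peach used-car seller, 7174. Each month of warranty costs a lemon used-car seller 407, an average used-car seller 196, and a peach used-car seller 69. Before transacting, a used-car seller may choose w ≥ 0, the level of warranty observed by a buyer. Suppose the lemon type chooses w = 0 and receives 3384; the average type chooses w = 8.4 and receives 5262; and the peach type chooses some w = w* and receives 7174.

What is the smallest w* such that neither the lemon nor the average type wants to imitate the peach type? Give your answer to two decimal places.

18.16

Average type (on-path payoff 5262 − 196×8.4 = 3615.6) won't mimic when 3615.6 ≥ 7174 − 196·w*, i.e. w* ≥ 18.16.
Lemon type (on-path payoff 3384) won't mimic when 3384 ≥ 7174 − 407·w*, i.e. w* ≥ 9.31.
Both must hold, so w* = max(9.31, 18.16) = 18.16. The average type's constraint binds.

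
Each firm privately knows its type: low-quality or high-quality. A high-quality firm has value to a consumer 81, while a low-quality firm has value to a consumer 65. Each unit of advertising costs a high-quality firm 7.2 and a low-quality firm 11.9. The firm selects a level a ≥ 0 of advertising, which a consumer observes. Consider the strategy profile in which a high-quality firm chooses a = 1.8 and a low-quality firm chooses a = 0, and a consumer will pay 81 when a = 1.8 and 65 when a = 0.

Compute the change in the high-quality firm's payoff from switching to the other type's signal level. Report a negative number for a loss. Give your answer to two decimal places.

Playing a = 1.8 the high-quality firm receives 81 − 7.2 × 1.8 = 68.04.
Deviating to a = 0 yields 65 instead.
Gain from deviating: 65 − 68.04 = -3.04.
The gain is negative, so the high-quality type's incentive-compatibility constraint is satisfied.

-3.04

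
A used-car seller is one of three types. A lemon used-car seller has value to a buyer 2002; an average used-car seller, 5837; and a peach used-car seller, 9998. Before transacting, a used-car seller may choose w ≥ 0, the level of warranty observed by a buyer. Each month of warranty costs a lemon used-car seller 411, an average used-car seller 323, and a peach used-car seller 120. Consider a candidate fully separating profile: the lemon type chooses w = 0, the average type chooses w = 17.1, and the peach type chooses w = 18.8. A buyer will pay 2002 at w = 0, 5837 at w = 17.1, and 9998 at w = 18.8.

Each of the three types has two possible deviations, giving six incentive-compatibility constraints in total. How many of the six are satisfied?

Average (own payoff 5837 − 323×17.1 = 313.7): to w=0 gives 2002 → profitable ✗; to w=18.8 gives 9998 − 323×18.8 = 3925.6 → profitable ✗.
Lemon (own payoff 2002): to w=17.1 gives 5837 − 411×17.1 = -1191.1 → no gain ✓; to w=18.8 gives 9998 − 411×18.8 = 2271.2 → profitable ✗.
Peach (own payoff 9998 − 120×18.8 = 7742): to w=0 gives 2002 → no gain ✓; to w=17.1 gives 5837 − 120×17.1 = 3785 → no gain ✓.
3 of the 6 constraints hold; not an equilibrium.

3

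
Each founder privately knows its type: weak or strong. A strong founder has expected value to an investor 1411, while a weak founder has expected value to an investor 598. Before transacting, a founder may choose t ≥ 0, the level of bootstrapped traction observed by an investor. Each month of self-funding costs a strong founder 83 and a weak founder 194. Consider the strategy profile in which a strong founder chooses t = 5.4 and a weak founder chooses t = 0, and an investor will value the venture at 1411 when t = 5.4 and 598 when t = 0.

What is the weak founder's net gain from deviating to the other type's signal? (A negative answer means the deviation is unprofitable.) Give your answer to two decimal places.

Playing t = 0 the weak founder receives 598.
Deviating to t = 5.4 brings payment 1411 at cost 194 × 5.4 = 1047.6, netting 363.4.
Gain from deviating: 363.4 − 598 = -234.60.
The gain is negative, so the weak type's incentive-compatibility constraint is satisfied.

-234.60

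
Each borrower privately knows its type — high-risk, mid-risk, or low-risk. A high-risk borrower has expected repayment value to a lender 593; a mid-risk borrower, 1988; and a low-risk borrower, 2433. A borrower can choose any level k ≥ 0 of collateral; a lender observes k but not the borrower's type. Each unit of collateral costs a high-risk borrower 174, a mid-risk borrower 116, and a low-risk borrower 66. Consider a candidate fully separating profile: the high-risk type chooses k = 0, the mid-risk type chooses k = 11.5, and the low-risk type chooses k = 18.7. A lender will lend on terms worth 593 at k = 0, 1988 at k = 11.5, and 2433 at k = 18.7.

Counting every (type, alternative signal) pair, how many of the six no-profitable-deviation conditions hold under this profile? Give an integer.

5

High-risk (own payoff 593): to k=11.5 gives 1988 − 174×11.5 = -13 → no gain ✓; to k=18.7 gives 2433 − 174×18.7 = -820.8 → no gain ✓.
Low-risk (own payoff 2433 − 66×18.7 = 1198.8): to k=0 gives 593 → no gain ✓; to k=11.5 gives 1988 − 66×11.5 = 1229 → profitable ✗.
Mid-risk (own payoff 1988 − 116×11.5 = 654): to k=0 gives 593 → no gain ✓; to k=18.7 gives 2433 − 116×18.7 = 263.8 → no gain ✓.
5 of the 6 constraints hold; not an equilibrium.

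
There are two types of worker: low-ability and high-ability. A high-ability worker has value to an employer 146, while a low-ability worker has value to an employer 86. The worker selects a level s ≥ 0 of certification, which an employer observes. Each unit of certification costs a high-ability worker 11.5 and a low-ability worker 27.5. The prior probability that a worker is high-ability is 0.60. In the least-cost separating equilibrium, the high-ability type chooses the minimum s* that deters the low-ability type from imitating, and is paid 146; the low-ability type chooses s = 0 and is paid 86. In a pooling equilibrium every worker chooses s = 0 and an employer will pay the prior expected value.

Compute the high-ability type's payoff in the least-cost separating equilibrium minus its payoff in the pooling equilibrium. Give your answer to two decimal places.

-1.09

Least-cost separating signal: s* solves 86 = 146 − 27.5·s*, so s* = (146 − 86)/27.5 ≈ 2.1818.
High-ability type's separating payoff: 146 − 11.5 × s* = 146 − 11.5 × (146 − 86)/27.5 = 146 − 690/27.5 ≈ 120.9091.
Pooling payoff: 0.60 × 146 + 0.40 × 86 = 122.
Difference: 120.9091 − 122 = -1.0909, i.e. -1.09 to two decimal places.
The high-ability type would prefer the pooling outcome.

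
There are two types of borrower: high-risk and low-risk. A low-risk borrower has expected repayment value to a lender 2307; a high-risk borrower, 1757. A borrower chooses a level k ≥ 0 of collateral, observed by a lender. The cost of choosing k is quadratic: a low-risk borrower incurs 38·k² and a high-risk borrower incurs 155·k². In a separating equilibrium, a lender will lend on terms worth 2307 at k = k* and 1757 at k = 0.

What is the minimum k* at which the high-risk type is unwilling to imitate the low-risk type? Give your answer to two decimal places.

The high-risk type at k = 0 receives 1757; imitating at k* yields 2307 − 155·k*².
Indifference: 1757 = 2307 − 155·k*², so k*² = (2307 − 1757) / 155 ≈ 3.5484.
k* = √3.5484 ≈ 1.88.

1.88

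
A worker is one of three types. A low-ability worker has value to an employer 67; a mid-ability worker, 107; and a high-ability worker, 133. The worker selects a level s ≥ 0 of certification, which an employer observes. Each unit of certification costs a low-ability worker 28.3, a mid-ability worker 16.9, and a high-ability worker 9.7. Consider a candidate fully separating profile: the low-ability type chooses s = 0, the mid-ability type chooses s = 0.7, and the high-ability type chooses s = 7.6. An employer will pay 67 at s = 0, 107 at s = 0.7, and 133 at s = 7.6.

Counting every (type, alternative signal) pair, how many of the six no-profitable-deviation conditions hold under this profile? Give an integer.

High-ability (own payoff 133 − 9.7×7.6 = 59.28): to s=0 gives 67 → profitable ✗; to s=0.7 gives 107 − 9.7×0.7 = 100.21 → profitable ✗.
Low-ability (own payoff 67): to s=0.7 gives 107 − 28.3×0.7 = 87.19 → profitable ✗; to s=7.6 gives 133 − 28.3×7.6 = -82.08 → no gain ✓.
Mid-ability (own payoff 107 − 16.9×0.7 = 95.17): to s=0 gives 67 → no gain ✓; to s=7.6 gives 133 − 16.9×7.6 = 4.56 → no gain ✓.
3 of the 6 constraints hold; not an equilibrium.

3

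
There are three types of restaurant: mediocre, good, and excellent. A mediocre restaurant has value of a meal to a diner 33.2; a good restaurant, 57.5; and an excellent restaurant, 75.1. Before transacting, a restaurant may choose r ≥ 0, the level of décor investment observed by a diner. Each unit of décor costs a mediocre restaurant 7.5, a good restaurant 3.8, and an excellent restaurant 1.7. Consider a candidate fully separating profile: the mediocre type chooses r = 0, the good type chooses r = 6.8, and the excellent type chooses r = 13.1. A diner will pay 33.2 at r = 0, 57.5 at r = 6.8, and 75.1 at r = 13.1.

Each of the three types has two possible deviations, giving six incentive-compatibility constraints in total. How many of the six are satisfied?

Excellent (own payoff 75.1 − 1.7×13.1 = 52.83): to r=0 gives 33.2 → no gain ✓; to r=6.8 gives 57.5 − 1.7×6.8 = 45.94 → no gain ✓.
Good (own payoff 57.5 − 3.8×6.8 = 31.66): to r=0 gives 33.2 → profitable ✗; to r=13.1 gives 75.1 − 3.8×13.1 = 25.32 → no gain ✓.
Mediocre (own payoff 33.2): to r=6.8 gives 57.5 − 7.5×6.8 = 6.5 → no gain ✓; to r=13.1 gives 75.1 − 7.5×13.1 = -23.15 → no gain ✓.
5 of the 6 constraints hold; not an equilibrium.

5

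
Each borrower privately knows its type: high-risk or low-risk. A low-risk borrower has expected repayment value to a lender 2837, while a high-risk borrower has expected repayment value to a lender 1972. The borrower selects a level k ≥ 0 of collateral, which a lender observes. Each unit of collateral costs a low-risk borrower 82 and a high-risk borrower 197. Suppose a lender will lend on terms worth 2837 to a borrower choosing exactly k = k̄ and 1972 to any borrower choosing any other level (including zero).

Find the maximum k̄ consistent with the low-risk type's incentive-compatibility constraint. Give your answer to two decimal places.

10.55

Choosing k̄ yields the low-risk type 2837 − 82·k̄; choosing zero yields 1972.
The low-risk type is indifferent at 2837 − 82·k̄ = 1972, i.e. k̄ = (2837 − 1972) / 82 ≈ 10.55.
For any k̄ above 10.55 the low-risk type would rather pool at zero, so separation collapses.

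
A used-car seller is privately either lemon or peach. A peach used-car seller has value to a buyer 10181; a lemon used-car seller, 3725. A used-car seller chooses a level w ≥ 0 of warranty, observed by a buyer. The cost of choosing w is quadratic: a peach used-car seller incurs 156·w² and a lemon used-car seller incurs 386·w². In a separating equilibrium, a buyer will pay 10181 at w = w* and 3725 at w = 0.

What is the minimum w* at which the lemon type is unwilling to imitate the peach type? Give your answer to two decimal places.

The lemon type at w = 0 receives 3725; imitating at w* yields 10181 − 386·w*².
Indifference: 3725 = 10181 − 386·w*², so w*² = (10181 − 3725) / 386 ≈ 16.7254.
w* = √16.7254 ≈ 4.09.

4.09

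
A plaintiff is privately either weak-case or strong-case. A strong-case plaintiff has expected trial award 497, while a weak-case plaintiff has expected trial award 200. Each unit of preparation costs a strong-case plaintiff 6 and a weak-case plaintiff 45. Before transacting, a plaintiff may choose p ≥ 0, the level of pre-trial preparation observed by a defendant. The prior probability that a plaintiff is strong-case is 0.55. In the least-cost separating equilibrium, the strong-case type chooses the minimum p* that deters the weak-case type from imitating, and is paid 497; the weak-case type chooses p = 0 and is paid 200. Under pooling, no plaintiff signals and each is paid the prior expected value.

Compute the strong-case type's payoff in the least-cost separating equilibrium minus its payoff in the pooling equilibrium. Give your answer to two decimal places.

94.05

Least-cost separating signal: p* solves 200 = 497 − 45·p*, so p* = (497 − 200)/45 = 6.6.
Strong-case type's separating payoff: 497 − 6 × p* = 497 − 6 × (497 − 200)/45 = 497 − 1782/45 = 457.4.
Pooling payoff: 0.55 × 497 + 0.45 × 200 = 363.35.
Difference: 457.4 − 363.35 = 94.05.
The strong-case type prefers to separate.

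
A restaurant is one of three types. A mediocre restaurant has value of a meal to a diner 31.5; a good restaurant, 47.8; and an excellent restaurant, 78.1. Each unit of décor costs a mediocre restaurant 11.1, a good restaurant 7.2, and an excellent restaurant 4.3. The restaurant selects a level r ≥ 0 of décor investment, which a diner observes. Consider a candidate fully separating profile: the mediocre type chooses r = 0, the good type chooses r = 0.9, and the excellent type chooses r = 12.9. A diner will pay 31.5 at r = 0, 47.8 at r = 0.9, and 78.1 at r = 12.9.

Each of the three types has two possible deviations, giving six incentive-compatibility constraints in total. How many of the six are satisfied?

3

Excellent (own payoff 78.1 − 4.3×12.9 = 22.63): to r=0 gives 31.5 → profitable ✗; to r=0.9 gives 47.8 − 4.3×0.9 = 43.93 → profitable ✗.
Good (own payoff 47.8 − 7.2×0.9 = 41.32): to r=0 gives 31.5 → no gain ✓; to r=12.9 gives 78.1 − 7.2×12.9 = -14.78 → no gain ✓.
Mediocre (own payoff 31.5): to r=0.9 gives 47.8 − 11.1×0.9 = 37.81 → profitable ✗; to r=12.9 gives 78.1 − 11.1×12.9 = -65.09 → no gain ✓.
3 of the 6 constraints hold; not an equilibrium.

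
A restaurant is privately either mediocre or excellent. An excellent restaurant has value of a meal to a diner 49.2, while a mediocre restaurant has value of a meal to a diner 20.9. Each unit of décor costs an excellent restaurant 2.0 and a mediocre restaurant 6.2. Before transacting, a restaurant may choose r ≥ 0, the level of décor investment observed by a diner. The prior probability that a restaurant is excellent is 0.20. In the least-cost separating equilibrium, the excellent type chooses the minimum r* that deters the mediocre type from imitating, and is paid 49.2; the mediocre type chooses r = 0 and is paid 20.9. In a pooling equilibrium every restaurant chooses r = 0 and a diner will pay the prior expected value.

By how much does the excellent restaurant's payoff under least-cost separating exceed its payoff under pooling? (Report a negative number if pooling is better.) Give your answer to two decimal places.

13.51

Least-cost separating signal: r* solves 20.9 = 49.2 − 6.2·r*, so r* = (49.2 − 20.9)/6.2 ≈ 4.5645.
Excellent type's separating payoff: 49.2 − 2.0 × r* = 49.2 − 2.0 × (49.2 − 20.9)/6.2 = 49.2 − 56.6/6.2 ≈ 40.0710.
Pooling payoff: 0.20 × 49.2 + 0.80 × 20.9 = 26.56.
Difference: 40.0710 − 26.56 = 13.511, i.e. 13.51 to two decimal places.
The excellent type prefers to separate.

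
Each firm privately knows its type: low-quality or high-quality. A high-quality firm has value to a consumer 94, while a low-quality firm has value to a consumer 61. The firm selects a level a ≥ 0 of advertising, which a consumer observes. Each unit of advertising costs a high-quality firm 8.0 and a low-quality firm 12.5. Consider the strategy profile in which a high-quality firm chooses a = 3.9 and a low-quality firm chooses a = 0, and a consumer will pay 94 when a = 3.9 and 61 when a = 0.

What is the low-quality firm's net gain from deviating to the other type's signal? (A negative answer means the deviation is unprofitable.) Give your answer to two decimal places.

Playing a = 0 the low-quality firm receives 61.
Deviating to a = 3.9 brings payment 94 at cost 12.5 × 3.9 = 48.75, netting 45.25.
Gain from deviating: 45.25 − 61 = -15.75.
The gain is negative, so the low-quality type's incentive-compatibility constraint is satisfied.

-15.75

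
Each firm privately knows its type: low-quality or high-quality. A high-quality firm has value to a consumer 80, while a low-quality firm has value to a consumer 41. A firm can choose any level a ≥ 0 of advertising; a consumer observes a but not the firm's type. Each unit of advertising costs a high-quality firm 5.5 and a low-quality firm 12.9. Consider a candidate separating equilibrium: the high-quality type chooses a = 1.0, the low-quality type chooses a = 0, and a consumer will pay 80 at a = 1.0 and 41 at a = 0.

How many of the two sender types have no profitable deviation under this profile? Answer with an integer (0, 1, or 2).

High-quality type: signal → 80 − 5.5 × 1.0 = 74.5; deviate to 0 → 41. IC holds (74.5 ≥ 41).
Low-quality type: stay at 0 → 41; mimic → 80 − 12.9 × 1.0 = 67.1. IC fails (41 < 67.1).
1 of 2 constraints hold, so this profile is not an equilibrium.

1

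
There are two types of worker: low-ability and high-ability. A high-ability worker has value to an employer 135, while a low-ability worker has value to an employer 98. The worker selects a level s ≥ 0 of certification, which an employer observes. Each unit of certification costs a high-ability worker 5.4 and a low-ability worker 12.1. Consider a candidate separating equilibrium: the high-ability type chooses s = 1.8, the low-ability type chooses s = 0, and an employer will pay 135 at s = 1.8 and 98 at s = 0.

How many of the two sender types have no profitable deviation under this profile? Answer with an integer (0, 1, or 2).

1

High-ability type: signal → 135 − 5.4 × 1.8 = 125.28; deviate to 0 → 98. IC holds (125.28 ≥ 98).
Low-ability type: stay at 0 → 98; mimic → 135 − 12.1 × 1.8 = 113.22. IC fails (98 < 113.22).
1 of 2 constraints hold, so this profile is not an equilibrium.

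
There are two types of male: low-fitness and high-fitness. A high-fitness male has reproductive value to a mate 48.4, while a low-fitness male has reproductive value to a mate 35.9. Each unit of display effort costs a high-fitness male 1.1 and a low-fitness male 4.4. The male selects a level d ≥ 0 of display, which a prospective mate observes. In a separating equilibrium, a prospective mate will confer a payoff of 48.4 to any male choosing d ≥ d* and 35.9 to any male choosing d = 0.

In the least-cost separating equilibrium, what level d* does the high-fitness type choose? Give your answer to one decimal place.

2.8

A low-fitness male choosing d = 0 receives 35.9.
Imitating at d* instead would pay 48.4 at cost 4.4·d*, netting 48.4 − 4.4·d*.
Indifference: 35.9 = 48.4 − 4.4·d*, so d* = (48.4 − 35.9) / 4.4 ≈ 2.8.
At d* the low-fitness type's incentive constraint just binds; the high-fitness type strictly prefers d* since its per-unit cost is lower.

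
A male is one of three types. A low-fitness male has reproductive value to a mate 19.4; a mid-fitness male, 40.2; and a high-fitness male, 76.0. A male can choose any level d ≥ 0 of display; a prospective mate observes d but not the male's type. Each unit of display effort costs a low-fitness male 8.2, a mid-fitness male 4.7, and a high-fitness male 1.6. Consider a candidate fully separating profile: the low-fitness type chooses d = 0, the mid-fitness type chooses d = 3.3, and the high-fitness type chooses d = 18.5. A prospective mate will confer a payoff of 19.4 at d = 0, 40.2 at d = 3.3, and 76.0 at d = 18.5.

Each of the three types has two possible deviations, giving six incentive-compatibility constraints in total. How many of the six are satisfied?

High-fitness (own payoff 76.0 − 1.6×18.5 = 46.4): to d=0 gives 19.4 → no gain ✓; to d=3.3 gives 40.2 − 1.6×3.3 = 34.92 → no gain ✓.
Mid-fitness (own payoff 40.2 − 4.7×3.3 = 24.69): to d=0 gives 19.4 → no gain ✓; to d=18.5 gives 76.0 − 4.7×18.5 = -10.95 → no gain ✓.
Low-fitness (own payoff 19.4): to d=3.3 gives 40.2 − 8.2×3.3 = 13.14 → no gain ✓; to d=18.5 gives 76.0 − 8.2×18.5 = -75.7 → no gain ✓.
6 of the 6 constraints hold; this profile is a separating equilibrium.

6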